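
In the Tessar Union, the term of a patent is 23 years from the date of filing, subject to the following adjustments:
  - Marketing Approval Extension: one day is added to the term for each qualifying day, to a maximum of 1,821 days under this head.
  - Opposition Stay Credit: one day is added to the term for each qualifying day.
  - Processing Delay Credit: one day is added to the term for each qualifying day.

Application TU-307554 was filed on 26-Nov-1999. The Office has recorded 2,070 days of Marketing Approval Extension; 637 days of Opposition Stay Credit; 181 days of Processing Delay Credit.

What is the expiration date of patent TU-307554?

February 16, 2030

Base term: filing date + 23 years → 26 November 2022.
Marketing Approval Extension: 2070 days claimed exceeds the 1821-day cap, so +1821 days → 21 November 2027.
Opposition Stay Credit: +637 days → 19 August 2029.
Processing Delay Credit: +181 days → 16 February 2030.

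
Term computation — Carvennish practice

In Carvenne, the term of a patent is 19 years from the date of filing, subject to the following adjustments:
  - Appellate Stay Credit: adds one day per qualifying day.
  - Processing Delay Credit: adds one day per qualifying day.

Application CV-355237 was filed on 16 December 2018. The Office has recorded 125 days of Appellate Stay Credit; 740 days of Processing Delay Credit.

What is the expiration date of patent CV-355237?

April 29, 2040

Base term: filing date + 19 years → 16 December 2037.
Appellate Stay Credit: +125 days → 20 April 2038.
Processing Delay Credit: +740 days → 29 April 2040.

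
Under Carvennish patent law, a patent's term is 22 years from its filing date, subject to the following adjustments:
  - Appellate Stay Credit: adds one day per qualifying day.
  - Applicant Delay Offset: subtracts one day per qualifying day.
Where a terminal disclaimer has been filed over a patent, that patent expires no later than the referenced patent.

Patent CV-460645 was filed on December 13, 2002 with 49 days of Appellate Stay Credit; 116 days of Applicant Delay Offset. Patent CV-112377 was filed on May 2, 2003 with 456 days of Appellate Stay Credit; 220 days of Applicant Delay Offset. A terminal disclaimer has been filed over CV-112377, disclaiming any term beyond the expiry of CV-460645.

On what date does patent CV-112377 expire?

October 7, 2024

Natural term of CV-112377:
  Base: filing + 22 years → 2 May 2025.
  Appellate Stay Credit: +456 days → 1 August 2026.
  Applicant Delay Offset: −220 days → 24 December 2025.
Expiry of referenced patent CV-460645:
  Base: filing + 22 years → 13 December 2024.
  Appellate Stay Credit: +49 days → 31 January 2025.
  Applicant Delay Offset: −116 days → 7 October 2024.
Terminal disclaimer: CV-112377 expires on the earlier of 24 December 2025 and 7 October 2024.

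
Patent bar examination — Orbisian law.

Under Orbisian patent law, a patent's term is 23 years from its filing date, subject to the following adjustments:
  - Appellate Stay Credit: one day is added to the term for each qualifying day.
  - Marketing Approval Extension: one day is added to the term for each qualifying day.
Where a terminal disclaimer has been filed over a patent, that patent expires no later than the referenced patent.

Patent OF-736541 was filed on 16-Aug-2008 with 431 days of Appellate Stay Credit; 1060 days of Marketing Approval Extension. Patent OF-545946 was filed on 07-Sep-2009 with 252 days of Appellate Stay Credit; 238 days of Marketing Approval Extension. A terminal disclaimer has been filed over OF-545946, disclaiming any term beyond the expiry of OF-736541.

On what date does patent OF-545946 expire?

January 10, 2034

Natural term of OF-545946:
  Base: filing + 23 years → 7 September 2032.
  Appellate Stay Credit: +252 days → 17 May 2033.
  Marketing Approval Extension: +238 days → 10 January 2034.
Expiry of referenced patent OF-736541:
  Base: filing + 23 years → 16 August 2031.
  Appellate Stay Credit: +431 days → 20 October 2032.
  Marketing Approval Extension: +1060 days → 15 September 2035.
Terminal disclaimer: OF-545946 expires on the earlier of 10 January 2034 and 15 September 2035.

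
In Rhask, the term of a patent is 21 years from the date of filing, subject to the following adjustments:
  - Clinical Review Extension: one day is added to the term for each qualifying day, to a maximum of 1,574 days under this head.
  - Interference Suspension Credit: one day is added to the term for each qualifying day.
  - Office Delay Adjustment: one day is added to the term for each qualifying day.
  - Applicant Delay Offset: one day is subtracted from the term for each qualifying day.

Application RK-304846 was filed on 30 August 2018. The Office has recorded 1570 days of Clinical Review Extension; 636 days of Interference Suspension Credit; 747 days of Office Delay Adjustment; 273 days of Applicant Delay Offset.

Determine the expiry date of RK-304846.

Base term: filing date + 21 years → 30 August 2039.
Clinical Review Extension: 1570 days (within the 1574-day cap) → +1570 days → 17 December 2043.
Interference Suspension Credit: +636 days → 13 September 2045.
Office Delay Adjustment: +747 days → 30 September 2047.
Applicant Delay Offset: −273 days → 31 December 2046.

December 31, 2046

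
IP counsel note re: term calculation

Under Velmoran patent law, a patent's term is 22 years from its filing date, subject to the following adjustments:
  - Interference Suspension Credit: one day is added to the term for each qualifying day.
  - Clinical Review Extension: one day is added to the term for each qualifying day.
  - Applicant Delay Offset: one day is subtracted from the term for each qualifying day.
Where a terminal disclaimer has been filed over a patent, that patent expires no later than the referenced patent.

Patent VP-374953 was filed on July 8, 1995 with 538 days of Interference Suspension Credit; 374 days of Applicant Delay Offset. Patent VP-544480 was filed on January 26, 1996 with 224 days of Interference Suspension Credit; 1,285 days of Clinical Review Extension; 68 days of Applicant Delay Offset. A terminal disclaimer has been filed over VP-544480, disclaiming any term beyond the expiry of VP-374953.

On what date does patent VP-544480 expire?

Natural term of VP-544480:
  Base: filing + 22 years → 26 January 2018.
  Interference Suspension Credit: +224 days → 7 September 2018.
  Clinical Review Extension: +1285 days → 15 March 2022.
  Applicant Delay Offset: −68 days → 6 January 2022.
Expiry of referenced patent VP-374953:
  Base: filing + 22 years → 8 July 2017.
  Interference Suspension Credit: +538 days → 28 December 2018.
  Applicant Delay Offset: −374 days → 19 December 2017.
Terminal disclaimer: VP-544480 expires on the earlier of 6 January 2022 and 19 December 2017.

December 19, 2017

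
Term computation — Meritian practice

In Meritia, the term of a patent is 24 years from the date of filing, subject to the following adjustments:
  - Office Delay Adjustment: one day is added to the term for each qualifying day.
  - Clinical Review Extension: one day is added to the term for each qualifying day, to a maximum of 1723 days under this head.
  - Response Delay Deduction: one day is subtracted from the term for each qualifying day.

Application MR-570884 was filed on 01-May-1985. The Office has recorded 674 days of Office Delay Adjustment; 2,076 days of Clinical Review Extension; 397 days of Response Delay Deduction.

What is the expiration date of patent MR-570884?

October 22, 2014

Base term: filing date + 24 years → 1 May 2009.
Office Delay Adjustment: +674 days → 6 March 2011.
Clinical Review Extension: 2076 days claimed exceeds the 1723-day cap, so +1723 days → 23 November 2015.
Response Delay Deduction: −397 days → 22 October 2014.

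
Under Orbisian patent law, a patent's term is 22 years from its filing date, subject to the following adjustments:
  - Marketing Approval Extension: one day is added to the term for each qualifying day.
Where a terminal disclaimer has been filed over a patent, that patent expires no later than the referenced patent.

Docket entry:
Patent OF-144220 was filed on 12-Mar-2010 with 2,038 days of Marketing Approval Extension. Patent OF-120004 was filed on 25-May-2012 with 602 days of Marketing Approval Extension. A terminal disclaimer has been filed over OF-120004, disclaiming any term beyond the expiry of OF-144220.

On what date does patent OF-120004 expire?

Natural term of OF-120004:
  Base: filing + 22 years → 25 May 2034.
  Marketing Approval Extension: +602 days → 17 January 2036.
Expiry of referenced patent OF-144220:
  Base: filing + 22 years → 12 March 2032.
  Marketing Approval Extension: +2038 days → 10 October 2037.
Terminal disclaimer: OF-120004 expires on the earlier of 17 January 2036 and 10 October 2037.

January 17, 2036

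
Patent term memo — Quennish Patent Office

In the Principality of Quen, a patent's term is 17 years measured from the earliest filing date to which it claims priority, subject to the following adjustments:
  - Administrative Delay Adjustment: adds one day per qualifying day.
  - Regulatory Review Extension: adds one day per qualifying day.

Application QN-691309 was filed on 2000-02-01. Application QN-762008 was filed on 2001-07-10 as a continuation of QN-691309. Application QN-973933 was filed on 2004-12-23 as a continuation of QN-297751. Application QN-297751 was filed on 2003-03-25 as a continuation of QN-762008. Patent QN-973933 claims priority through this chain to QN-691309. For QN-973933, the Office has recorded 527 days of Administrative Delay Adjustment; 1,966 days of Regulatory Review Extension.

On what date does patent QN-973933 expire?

November 30, 2023

Earliest priority filing: 1 February 2000.
Base term: 1 February 2000 + 17 years → 1 February 2017.
Administrative Delay Adjustment: +527 days → 13 July 2018.
Regulatory Review Extension: +1966 days → 30 November 2023.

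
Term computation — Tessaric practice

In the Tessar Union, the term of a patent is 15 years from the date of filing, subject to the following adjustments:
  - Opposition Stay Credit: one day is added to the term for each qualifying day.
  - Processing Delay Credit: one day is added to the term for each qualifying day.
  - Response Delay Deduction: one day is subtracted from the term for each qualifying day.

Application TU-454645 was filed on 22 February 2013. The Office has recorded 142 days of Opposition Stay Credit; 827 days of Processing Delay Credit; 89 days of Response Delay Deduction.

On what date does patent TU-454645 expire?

July 21, 2030

Base term: filing date + 15 years → 22 February 2028.
Opposition Stay Credit: +142 days → 13 July 2028.
Processing Delay Credit: +827 days → 18 October 2030.
Response Delay Deduction: −89 days → 21 July 2030.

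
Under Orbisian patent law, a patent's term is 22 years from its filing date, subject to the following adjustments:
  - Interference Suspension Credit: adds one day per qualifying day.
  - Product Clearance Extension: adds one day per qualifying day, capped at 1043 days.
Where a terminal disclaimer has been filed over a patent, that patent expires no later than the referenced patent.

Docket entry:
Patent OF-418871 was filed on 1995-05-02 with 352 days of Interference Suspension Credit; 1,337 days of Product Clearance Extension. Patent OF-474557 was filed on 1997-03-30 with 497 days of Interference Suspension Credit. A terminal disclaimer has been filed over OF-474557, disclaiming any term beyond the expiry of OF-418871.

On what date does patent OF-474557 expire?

Natural term of OF-474557:
  Base: filing + 22 years → 30 March 2019.
  Interference Suspension Credit: +497 days → 8 August 2020.
Expiry of referenced patent OF-418871:
  Base: filing + 22 years → 2 May 2017.
  Interference Suspension Credit: +352 days → 19 April 2018.
  Product Clearance Extension: 1337 days claimed exceeds the 1043-day cap, so +1043 days → 25 February 2021.
Terminal disclaimer: OF-474557 expires on the earlier of 8 August 2020 and 25 February 2021.

2020-08-08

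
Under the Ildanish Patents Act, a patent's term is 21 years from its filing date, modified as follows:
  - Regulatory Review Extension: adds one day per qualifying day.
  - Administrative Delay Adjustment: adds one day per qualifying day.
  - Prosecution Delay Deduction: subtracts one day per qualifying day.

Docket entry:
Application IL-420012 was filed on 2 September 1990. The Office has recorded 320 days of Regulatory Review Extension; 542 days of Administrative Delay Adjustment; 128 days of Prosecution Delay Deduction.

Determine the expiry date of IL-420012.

Base term: filing date + 21 years → 2 September 2011.
Regulatory Review Extension: +320 days → 18 July 2012.
Administrative Delay Adjustment: +542 days → 11 January 2014.
Prosecution Delay Deduction: −128 days → 5 September 2013.

2013-09-05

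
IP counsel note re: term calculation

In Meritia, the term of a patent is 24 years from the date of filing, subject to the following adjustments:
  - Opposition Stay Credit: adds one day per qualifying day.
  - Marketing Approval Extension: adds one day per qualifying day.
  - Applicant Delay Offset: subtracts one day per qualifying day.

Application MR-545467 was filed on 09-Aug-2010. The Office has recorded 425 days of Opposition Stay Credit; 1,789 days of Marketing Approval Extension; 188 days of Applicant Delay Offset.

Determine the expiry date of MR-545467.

Base term: filing date + 24 years → 9 August 2034.
Opposition Stay Credit: +425 days → 8 October 2035.
Marketing Approval Extension: +1789 days → 31 August 2040.
Applicant Delay Offset: −188 days → 25 February 2040.

February 25, 2040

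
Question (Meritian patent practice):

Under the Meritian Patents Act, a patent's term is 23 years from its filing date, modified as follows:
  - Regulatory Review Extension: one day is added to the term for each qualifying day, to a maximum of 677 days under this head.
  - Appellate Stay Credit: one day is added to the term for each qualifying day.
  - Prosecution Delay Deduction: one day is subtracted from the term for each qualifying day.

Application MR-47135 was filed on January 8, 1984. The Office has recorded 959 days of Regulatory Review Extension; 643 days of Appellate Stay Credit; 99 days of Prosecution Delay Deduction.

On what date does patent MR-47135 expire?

2010-05-13

Base term: filing date + 23 years → 8 January 2007.
Regulatory Review Extension: 959 days claimed exceeds the 677-day cap, so +677 days → 15 November 2008.
Appellate Stay Credit: +643 days → 20 August 2010.
Prosecution Delay Deduction: −99 days → 13 May 2010.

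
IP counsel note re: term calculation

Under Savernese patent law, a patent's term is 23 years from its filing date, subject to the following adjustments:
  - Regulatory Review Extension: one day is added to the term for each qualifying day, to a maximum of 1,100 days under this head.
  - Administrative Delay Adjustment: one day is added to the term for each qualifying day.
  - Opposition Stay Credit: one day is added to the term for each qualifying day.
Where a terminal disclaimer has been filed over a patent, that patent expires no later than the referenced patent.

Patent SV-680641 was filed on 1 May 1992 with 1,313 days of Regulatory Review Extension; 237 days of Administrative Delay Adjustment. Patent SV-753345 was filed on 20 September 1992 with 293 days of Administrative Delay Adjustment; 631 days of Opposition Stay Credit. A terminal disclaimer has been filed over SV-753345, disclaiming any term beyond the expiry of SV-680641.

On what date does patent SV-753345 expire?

Natural term of SV-753345:
  Base: filing + 23 years → 20 September 2015.
  Administrative Delay Adjustment: +293 days → 9 July 2016.
  Opposition Stay Credit: +631 days → 1 April 2018.
Expiry of referenced patent SV-680641:
  Base: filing + 23 years → 1 May 2015.
  Regulatory Review Extension: 1313 days claimed exceeds the 1100-day cap, so +1100 days → 5 May 2018.
  Administrative Delay Adjustment: +237 days → 28 December 2018.
Terminal disclaimer: SV-753345 expires on the earlier of 1 April 2018 and 28 December 2018.

April 1, 2018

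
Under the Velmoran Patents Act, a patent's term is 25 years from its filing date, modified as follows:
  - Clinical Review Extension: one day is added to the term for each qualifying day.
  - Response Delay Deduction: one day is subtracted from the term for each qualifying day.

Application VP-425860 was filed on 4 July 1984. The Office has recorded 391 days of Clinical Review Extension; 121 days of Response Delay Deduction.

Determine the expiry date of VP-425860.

2010-03-31

Base term: filing date + 25 years → 4 July 2009.
Clinical Review Extension: +391 days → 30 July 2010.
Response Delay Deduction: −121 days → 31 March 2010.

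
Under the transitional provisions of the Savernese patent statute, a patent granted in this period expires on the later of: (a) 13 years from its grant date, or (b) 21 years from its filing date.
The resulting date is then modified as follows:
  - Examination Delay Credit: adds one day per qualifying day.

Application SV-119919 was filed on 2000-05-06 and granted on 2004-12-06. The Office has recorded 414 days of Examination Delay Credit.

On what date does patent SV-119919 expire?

(a) grant + 13 years → 6 December 2017.
(b) filing + 21 years → 6 May 2021.
Later of the two: 6 May 2021.
Examination Delay Credit: +414 days → 24 June 2022.

June 24, 2022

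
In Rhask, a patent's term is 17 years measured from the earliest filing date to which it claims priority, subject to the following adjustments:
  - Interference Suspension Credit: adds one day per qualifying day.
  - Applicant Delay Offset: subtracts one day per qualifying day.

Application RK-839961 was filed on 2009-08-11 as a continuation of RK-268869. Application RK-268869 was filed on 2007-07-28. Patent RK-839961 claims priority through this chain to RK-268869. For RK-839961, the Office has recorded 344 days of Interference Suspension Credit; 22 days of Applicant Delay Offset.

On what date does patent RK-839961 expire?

Earliest priority filing: 28 July 2007.
Base term: 28 July 2007 + 17 years → 28 July 2024.
Interference Suspension Credit: +344 days → 7 July 2025.
Applicant Delay Offset: −22 days → 15 June 2025.

2025-06-15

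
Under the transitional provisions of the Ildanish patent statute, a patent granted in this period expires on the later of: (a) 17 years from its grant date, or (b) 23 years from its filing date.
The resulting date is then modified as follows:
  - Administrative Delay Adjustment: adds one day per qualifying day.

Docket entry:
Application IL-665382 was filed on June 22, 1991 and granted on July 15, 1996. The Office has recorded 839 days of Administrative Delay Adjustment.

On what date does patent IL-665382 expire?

2016-10-08

(a) grant + 17 years → 15 July 2013.
(b) filing + 23 years → 22 June 2014.
Later of the two: 22 June 2014.
Administrative Delay Adjustment: +839 days → 8 October 2016.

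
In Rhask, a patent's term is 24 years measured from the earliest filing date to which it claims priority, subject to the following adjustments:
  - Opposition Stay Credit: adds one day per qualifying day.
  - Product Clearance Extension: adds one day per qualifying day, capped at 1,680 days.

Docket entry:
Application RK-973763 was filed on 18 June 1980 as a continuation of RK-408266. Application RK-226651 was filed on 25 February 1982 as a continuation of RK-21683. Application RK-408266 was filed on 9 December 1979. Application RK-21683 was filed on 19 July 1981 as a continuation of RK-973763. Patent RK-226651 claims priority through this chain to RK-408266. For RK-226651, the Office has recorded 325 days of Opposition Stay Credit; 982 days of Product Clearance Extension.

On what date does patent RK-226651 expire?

Earliest priority filing: 9 December 1979.
Base term: 9 December 1979 + 24 years → 9 December 2003.
Opposition Stay Credit: +325 days → 29 October 2004.
Product Clearance Extension: 982 days (within the 1680-day cap) → +982 days → 8 July 2007.

2007-07-08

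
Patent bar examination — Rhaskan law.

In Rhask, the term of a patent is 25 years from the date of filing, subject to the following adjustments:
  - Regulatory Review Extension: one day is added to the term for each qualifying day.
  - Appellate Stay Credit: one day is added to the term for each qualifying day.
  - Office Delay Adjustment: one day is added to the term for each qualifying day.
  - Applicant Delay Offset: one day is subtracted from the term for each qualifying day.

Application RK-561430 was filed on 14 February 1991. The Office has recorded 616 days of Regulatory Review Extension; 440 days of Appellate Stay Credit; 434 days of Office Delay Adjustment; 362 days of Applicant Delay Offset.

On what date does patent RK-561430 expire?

2019-03-18

Base term: filing date + 25 years → 14 February 2016.
Regulatory Review Extension: +616 days → 22 October 2017.
Appellate Stay Credit: +440 days → 5 January 2019.
Office Delay Adjustment: +434 days → 14 March 2020.
Applicant Delay Offset: −362 days → 18 March 2019.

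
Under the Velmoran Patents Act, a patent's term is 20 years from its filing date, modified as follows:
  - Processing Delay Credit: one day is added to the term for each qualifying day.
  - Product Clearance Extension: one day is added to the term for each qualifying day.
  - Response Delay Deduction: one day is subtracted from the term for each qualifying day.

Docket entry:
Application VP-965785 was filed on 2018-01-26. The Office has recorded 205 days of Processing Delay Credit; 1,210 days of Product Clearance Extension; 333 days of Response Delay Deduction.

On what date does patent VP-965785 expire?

Base term: filing date + 20 years → 26 January 2038.
Processing Delay Credit: +205 days → 19 August 2038.
Product Clearance Extension: +1210 days → 11 December 2041.
Response Delay Deduction: −333 days → 12 January 2041.

January 12, 2041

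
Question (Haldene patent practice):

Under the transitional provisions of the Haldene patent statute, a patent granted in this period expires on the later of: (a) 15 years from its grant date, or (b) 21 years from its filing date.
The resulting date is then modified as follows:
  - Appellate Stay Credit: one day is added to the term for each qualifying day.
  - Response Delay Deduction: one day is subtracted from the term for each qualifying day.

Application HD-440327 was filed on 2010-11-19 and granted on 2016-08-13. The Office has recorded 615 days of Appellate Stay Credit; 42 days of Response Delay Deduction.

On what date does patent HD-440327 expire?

(a) grant + 15 years → 13 August 2031.
(b) filing + 21 years → 19 November 2031.
Later of the two: 19 November 2031.
Appellate Stay Credit: +615 days → 26 July 2033.
Response Delay Deduction: −42 days → 14 June 2033.

2033-06-14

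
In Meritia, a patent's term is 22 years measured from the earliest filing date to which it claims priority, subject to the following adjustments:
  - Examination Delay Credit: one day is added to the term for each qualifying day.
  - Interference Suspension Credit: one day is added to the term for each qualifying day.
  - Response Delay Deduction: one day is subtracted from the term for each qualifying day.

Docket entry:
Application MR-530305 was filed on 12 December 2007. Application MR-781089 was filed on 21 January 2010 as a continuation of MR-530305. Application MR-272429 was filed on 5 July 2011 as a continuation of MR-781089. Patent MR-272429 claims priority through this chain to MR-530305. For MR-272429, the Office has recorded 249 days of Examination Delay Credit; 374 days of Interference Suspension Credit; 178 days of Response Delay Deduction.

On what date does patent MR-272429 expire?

Earliest priority filing: 12 December 2007.
Base term: 12 December 2007 + 22 years → 12 December 2029.
Examination Delay Credit: +249 days → 18 August 2030.
Interference Suspension Credit: +374 days → 27 August 2031.
Response Delay Deduction: −178 days → 2 March 2031.

March 2, 2031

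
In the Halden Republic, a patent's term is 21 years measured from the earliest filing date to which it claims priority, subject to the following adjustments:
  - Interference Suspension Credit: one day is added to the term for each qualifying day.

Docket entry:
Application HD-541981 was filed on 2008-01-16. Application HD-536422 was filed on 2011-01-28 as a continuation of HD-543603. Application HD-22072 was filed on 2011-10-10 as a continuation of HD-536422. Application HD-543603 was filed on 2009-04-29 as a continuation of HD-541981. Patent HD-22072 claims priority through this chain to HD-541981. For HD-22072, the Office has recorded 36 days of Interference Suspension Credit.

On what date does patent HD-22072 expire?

Earliest priority filing: 16 January 2008.
Base term: 16 January 2008 + 21 years → 16 January 2029.
Interference Suspension Credit: +36 days → 21 February 2029.

2029-02-21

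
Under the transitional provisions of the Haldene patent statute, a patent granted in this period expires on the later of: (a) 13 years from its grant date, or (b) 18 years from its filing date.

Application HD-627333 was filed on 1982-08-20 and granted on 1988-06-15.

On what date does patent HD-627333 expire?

June 15, 2001

(a) grant + 13 years → 15 June 2001.
(b) filing + 18 years → 20 August 2000.
Later of the two: 15 June 2001.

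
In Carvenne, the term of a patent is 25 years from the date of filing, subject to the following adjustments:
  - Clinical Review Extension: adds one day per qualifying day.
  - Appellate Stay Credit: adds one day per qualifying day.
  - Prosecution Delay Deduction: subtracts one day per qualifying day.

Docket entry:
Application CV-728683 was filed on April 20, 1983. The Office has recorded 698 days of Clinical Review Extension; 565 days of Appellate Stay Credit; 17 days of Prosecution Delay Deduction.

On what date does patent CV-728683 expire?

September 18, 2011

Base term: filing date + 25 years → 20 April 2008.
Clinical Review Extension: +698 days → 19 March 2010.
Appellate Stay Credit: +565 days → 5 October 2011.
Prosecution Delay Deduction: −17 days → 18 September 2011.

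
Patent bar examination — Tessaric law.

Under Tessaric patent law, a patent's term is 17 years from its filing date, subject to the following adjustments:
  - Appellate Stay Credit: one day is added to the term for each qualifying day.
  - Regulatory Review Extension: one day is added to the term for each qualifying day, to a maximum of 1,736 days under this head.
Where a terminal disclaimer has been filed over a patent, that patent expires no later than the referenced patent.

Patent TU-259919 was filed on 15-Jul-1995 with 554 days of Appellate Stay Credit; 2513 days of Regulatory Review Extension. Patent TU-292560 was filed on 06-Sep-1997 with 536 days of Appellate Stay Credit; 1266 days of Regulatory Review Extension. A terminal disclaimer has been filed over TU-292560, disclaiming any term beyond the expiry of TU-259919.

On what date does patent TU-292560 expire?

Natural term of TU-292560:
  Base: filing + 17 years → 6 September 2014.
  Appellate Stay Credit: +536 days → 24 February 2016.
  Regulatory Review Extension: 1266 days (within the 1736-day cap) → +1266 days → 13 August 2019.
Expiry of referenced patent TU-259919:
  Base: filing + 17 years → 15 July 2012.
  Appellate Stay Credit: +554 days → 20 January 2014.
  Regulatory Review Extension: 2513 days claimed exceeds the 1736-day cap, so +1736 days → 22 October 2018.
Terminal disclaimer: TU-292560 expires on the earlier of 13 August 2019 and 22 October 2018.

October 22, 2018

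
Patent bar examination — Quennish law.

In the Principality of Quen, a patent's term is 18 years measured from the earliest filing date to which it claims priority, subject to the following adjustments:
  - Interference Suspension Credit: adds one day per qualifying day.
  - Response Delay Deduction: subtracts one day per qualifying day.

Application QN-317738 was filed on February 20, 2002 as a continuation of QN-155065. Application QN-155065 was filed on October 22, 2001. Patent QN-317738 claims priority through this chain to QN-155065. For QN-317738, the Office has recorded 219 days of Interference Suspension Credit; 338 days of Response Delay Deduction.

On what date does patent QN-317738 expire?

Earliest priority filing: 22 October 2001.
Base term: 22 October 2001 + 18 years → 22 October 2019.
Interference Suspension Credit: +219 days → 28 May 2020.
Response Delay Deduction: −338 days → 25 June 2019.

2019-06-25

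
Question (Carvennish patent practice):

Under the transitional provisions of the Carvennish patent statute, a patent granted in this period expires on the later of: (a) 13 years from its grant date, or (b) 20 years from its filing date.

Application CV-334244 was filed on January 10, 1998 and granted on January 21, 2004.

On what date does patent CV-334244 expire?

2018-01-10

(a) grant + 13 years → 21 January 2017.
(b) filing + 20 years → 10 January 2018.
Later of the two: 10 January 2018.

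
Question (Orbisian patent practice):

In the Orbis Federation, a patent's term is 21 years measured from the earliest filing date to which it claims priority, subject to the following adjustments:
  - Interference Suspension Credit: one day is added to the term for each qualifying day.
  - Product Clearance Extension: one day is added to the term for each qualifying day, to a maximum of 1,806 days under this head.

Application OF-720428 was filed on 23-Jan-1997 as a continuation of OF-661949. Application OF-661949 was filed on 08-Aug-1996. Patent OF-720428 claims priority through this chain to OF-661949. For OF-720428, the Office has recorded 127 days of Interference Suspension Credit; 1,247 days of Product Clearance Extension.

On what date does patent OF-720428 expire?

May 13, 2021

Earliest priority filing: 8 August 1996.
Base term: 8 August 1996 + 21 years → 8 August 2017.
Interference Suspension Credit: +127 days → 13 December 2017.
Product Clearance Extension: 1247 days (within the 1806-day cap) → +1247 days → 13 May 2021.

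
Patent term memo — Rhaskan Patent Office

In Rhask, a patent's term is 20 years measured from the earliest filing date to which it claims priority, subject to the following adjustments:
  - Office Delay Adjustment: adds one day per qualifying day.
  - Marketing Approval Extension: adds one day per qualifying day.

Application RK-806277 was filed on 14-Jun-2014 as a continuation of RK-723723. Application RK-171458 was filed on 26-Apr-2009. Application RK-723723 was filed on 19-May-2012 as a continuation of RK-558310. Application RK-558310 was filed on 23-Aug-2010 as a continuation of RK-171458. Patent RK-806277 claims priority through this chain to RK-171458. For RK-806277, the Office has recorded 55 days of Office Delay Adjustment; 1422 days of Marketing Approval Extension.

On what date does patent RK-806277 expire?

2033-05-12

Earliest priority filing: 26 April 2009.
Base term: 26 April 2009 + 20 years → 26 April 2029.
Office Delay Adjustment: +55 days → 20 June 2029.
Marketing Approval Extension: +1422 days → 12 May 2033.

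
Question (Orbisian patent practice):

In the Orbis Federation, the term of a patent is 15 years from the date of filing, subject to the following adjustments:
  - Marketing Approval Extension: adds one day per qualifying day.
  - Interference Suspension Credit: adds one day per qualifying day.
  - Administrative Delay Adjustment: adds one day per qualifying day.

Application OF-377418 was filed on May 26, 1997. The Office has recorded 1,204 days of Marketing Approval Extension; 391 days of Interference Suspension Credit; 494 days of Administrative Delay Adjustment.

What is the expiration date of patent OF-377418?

Base term: filing date + 15 years → 26 May 2012.
Marketing Approval Extension: +1204 days → 12 September 2015.
Interference Suspension Credit: +391 days → 7 October 2016.
Administrative Delay Adjustment: +494 days → 13 February 2018.

2018-02-13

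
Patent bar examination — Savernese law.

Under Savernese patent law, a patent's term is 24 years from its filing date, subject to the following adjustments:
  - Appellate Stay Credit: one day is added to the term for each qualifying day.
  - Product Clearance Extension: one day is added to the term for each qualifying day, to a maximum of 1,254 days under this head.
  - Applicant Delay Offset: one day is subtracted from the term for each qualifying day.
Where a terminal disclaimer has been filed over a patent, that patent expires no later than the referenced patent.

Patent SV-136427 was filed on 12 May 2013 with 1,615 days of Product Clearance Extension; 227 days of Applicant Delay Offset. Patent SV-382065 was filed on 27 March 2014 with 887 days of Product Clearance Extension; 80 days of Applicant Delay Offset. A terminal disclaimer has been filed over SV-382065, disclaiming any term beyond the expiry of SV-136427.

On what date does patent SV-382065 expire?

2040-03-04

Natural term of SV-382065:
  Base: filing + 24 years → 27 March 2038.
  Product Clearance Extension: 887 days (within the 1254-day cap) → +887 days → 30 August 2040.
  Applicant Delay Offset: −80 days → 11 June 2040.
Expiry of referenced patent SV-136427:
  Base: filing + 24 years → 12 May 2037.
  Product Clearance Extension: 1615 days claimed exceeds the 1254-day cap, so +1254 days → 17 October 2040.
  Applicant Delay Offset: −227 days → 4 March 2040.
Terminal disclaimer: SV-382065 expires on the earlier of 11 June 2040 and 4 March 2040.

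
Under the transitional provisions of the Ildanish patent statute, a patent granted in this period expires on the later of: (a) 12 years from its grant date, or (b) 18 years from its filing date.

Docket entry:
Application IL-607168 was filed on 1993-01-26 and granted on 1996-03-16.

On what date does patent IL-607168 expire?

(a) grant + 12 years → 16 March 2008.
(b) filing + 18 years → 26 January 2011.
Later of the two: 26 January 2011.

January 26, 2011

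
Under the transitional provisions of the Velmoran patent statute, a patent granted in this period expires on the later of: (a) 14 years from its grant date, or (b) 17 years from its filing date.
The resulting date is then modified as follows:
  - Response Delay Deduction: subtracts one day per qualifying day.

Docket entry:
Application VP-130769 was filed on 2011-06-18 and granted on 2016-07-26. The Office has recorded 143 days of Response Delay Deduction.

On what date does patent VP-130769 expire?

2030-03-05

(a) grant + 14 years → 26 July 2030.
(b) filing + 17 years → 18 June 2028.
Later of the two: 26 July 2030.
Response Delay Deduction: −143 days → 5 March 2030.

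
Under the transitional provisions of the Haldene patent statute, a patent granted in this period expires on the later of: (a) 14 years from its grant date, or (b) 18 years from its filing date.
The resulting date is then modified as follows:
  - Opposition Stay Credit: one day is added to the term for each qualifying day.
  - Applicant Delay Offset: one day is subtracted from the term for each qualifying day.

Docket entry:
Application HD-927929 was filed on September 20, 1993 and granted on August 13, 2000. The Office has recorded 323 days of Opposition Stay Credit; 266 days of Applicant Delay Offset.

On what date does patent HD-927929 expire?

(a) grant + 14 years → 13 August 2014.
(b) filing + 18 years → 20 September 2011.
Later of the two: 13 August 2014.
Opposition Stay Credit: +323 days → 2 July 2015.
Applicant Delay Offset: −266 days → 9 October 2014.

October 9, 2014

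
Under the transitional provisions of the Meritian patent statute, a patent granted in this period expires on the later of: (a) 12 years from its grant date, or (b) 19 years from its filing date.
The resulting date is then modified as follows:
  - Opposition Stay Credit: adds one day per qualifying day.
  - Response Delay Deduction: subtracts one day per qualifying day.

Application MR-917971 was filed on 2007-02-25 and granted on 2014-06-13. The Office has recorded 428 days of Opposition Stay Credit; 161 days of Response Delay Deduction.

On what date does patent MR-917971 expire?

March 7, 2027

(a) grant + 12 years → 13 June 2026.
(b) filing + 19 years → 25 February 2026.
Later of the two: 13 June 2026.
Opposition Stay Credit: +428 days → 15 August 2027.
Response Delay Deduction: −161 days → 7 March 2027.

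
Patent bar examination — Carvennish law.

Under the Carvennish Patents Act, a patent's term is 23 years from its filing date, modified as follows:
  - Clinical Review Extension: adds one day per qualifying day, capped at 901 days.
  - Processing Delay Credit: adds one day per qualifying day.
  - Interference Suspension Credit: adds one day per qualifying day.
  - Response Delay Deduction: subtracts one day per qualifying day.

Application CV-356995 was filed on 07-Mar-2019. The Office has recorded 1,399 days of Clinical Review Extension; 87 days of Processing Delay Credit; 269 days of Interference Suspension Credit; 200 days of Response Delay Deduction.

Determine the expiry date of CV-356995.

January 27, 2045

Base term: filing date + 23 years → 7 March 2042.
Clinical Review Extension: 1399 days claimed exceeds the 901-day cap, so +901 days → 24 August 2044.
Processing Delay Credit: +87 days → 19 November 2044.
Interference Suspension Credit: +269 days → 15 August 2045.
Response Delay Deduction: −200 days → 27 January 2045.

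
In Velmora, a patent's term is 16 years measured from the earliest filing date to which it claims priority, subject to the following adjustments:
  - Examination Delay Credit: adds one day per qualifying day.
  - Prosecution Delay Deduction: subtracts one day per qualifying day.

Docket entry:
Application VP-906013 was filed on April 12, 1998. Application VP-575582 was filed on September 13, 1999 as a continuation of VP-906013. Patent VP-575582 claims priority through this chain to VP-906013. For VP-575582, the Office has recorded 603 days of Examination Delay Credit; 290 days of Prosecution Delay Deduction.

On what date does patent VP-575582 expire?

Earliest priority filing: 12 April 1998.
Base term: 12 April 1998 + 16 years → 12 April 2014.
Examination Delay Credit: +603 days → 6 December 2015.
Prosecution Delay Deduction: −290 days → 19 February 2015.

2015-02-19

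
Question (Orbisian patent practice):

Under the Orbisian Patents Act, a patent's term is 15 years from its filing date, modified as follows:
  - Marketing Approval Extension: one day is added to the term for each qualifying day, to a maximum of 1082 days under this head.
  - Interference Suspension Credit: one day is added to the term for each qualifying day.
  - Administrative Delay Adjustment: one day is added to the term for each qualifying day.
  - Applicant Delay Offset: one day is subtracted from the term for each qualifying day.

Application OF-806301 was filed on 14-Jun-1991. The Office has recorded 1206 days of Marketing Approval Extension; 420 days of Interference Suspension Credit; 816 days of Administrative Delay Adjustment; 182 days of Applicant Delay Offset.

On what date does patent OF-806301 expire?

Base term: filing date + 15 years → 14 June 2006.
Marketing Approval Extension: 1206 days claimed exceeds the 1082-day cap, so +1082 days → 31 May 2009.
Interference Suspension Credit: +420 days → 25 July 2010.
Administrative Delay Adjustment: +816 days → 18 October 2012.
Applicant Delay Offset: −182 days → 19 April 2012.

April 19, 2012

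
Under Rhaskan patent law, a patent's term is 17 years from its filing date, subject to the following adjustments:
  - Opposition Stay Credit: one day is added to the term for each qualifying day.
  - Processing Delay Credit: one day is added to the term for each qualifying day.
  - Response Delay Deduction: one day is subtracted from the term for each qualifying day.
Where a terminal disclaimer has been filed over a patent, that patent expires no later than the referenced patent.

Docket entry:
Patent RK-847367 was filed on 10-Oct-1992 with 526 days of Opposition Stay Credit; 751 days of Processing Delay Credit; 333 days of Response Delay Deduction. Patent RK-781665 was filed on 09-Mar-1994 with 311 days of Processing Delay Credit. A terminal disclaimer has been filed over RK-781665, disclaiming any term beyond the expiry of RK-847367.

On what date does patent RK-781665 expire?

Natural term of RK-781665:
  Base: filing + 17 years → 9 March 2011.
  Processing Delay Credit: +311 days → 14 January 2012.
Expiry of referenced patent RK-847367:
  Base: filing + 17 years → 10 October 2009.
  Opposition Stay Credit: +526 days → 20 March 2011.
  Processing Delay Credit: +751 days → 9 April 2013.
  Response Delay Deduction: −333 days → 11 May 2012.
Terminal disclaimer: RK-781665 expires on the earlier of 14 January 2012 and 11 May 2012.

January 14, 2012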